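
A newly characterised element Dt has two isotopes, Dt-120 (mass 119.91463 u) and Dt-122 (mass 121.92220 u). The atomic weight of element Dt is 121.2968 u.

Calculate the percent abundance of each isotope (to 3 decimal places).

Dt-120: 31.152%, Dt-122: 68.848%

With x = fraction of Dt-120 (so Dt-122 is 1 − x):
119.91463·x + 121.92220·(1 − x) = 121.2968
(119.91463 − 121.92220)·x = 121.2968 − 121.92220
x = -0.62540 / -2.00757 = 0.31152 → 31.152% Dt-120, 68.848% Dt-122.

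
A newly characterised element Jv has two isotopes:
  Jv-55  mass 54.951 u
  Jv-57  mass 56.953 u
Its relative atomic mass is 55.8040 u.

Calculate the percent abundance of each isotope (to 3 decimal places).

Let x be the fractional abundance of Jv-55; then Jv-57 has abundance 1 − x.
54.951·x + 56.953·(1 − x) = 55.8040
(54.951 − 56.953)·x = 55.8040 − 56.953
x = -1.1490 / -2.002 = 0.57393 → 57.393% Jv-55, 42.607% Jv-57.

Jv-55: 57.393%, Jv-57: 42.607%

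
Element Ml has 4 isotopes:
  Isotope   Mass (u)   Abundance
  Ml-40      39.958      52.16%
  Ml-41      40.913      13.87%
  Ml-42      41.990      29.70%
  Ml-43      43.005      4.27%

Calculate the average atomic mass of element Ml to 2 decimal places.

The abundance-weighted mean is 0.5216 × 39.958 + 0.1387 × 40.913 + 0.2970 × 41.990 + 0.0427 × 43.005
= 20.8421 + 5.6746 + 12.4710 + 1.8363 = 40.8240 u

40.82 u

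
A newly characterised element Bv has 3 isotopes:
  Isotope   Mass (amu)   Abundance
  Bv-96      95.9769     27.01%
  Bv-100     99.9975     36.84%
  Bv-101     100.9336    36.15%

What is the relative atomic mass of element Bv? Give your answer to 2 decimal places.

Ar = Σ fᵢ·mᵢ = 0.2701 × 95.9769 + 0.3684 × 99.9975 + 0.3615 × 100.9336
= 25.92336 + 36.83908 + 36.48750 = 99.24994 amu

99.25 amu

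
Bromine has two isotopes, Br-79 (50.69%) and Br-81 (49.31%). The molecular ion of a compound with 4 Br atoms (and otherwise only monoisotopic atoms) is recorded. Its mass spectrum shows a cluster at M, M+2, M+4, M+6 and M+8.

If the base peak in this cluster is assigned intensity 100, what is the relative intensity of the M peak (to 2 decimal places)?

(0.5069 + 0.4931)^4 gives M 0.0660, M+2 0.2569, M+4 0.3749, M+6 0.2431, M+8 0.0591; the largest is M+4.
P(M+4) = C(4,2) × 0.5069^2 × 0.4931^2 = 6 × 0.25694761 × 0.24314761 = 0.374857 (base)
P(M) = C(4,0) × 0.5069^4 × 0.4931^0 = 1 × 0.06602207 × 1.0000 = 0.066022
Relative intensity = 0.066022 / 0.374857 × 100 = 17.61

17.61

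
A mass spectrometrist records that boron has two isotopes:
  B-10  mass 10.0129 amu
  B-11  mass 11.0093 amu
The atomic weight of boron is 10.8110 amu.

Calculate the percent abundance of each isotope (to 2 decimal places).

B-10: 19.90%, B-11: 80.10%

Let x be the fractional abundance of B-10; then B-11 has abundance 1 − x.
10.0129·x + 11.0093·(1 − x) = 10.8110
(10.0129 − 11.0093)·x = 10.8110 − 11.0093
x = -0.1983 / -0.9964 = 0.19902 → 19.90% B-10, 80.10% B-11.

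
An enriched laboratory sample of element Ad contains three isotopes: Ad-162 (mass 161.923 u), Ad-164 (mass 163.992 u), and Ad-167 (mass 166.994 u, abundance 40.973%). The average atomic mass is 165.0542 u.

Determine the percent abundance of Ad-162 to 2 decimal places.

Let x and y be the fractions of Ad-162 and Ad-164. Then x + y = 1 − 0.40973 = 0.59027 and 161.923x + 163.992y = 165.0542 − 0.40973×166.994 = 96.63174838.
Substituting: 161.923x + 163.992(0.59027 − x) = 96.63174838
(161.923 − 163.992)x = -0.16780946  ⇒  x = 0.08111, y = 0.50916
Ad-162: 8.11%, Ad-164: 50.92%.

8.11%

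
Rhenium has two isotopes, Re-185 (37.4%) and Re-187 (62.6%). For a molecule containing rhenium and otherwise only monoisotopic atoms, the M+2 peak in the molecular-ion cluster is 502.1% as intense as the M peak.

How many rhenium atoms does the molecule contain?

For n independent Re atoms, I(M+2)/I(M) = n · (abundance Re-187) / (abundance Re-185) = n · 0.626/0.374.
n = 5.021 × 0.374/0.626 = 3.00 ≈ 3

3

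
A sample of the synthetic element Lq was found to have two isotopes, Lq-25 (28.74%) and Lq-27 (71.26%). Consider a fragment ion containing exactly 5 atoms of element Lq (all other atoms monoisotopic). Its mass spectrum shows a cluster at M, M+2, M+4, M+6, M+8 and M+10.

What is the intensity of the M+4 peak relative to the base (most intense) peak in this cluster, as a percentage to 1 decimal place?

Binomial terms of (0.2874 + 0.7126)^5: M 0.0020, M+2 0.0243, M+4 0.1205, M+6 0.2989, M+8 0.3705, M+10 0.1838 → M+8 is the base peak.
P(M+8) = C(5,4) × 0.2874^1 × 0.7126^4 = 5 × 0.2874 × 0.25785958 = 0.370544 (base)
P(M+4) = C(5,2) × 0.2874^3 × 0.7126^2 = 10 × 0.02373888 × 0.50779876 = 0.120546
Relative intensity = 0.120546 / 0.370544 × 100 = 32.5

32.5%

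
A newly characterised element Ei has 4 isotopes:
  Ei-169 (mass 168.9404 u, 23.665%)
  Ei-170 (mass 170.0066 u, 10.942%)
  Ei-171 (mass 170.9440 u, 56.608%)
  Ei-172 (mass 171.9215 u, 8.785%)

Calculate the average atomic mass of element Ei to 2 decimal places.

170.45 u

Weight each isotope mass by its fractional abundance: 0.23665 × 168.9404 + 0.10942 × 170.0066 + 0.56608 × 170.9440 + 0.08785 × 171.9215
= 39.97975 + 18.60212 + 96.76798 + 15.10330 = 170.45315 u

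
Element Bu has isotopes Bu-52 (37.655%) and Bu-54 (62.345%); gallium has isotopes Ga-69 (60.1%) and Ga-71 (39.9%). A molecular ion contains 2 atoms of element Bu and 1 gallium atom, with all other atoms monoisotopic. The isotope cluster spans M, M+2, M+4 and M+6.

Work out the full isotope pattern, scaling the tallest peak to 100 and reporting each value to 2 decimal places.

20.24 : 80.48 : 100.00 : 36.84

Element Bu pattern (n=2): 0.1417899 : 0.4695202 : 0.3886899
Gallium pattern (n=1): 0.6010 : 0.3990
Convolve the two distributions (both contribute in 2-u steps):
  M: 0.1417899×0.6010 = 0.085216
  M+2: 0.1417899×0.3990 + 0.4695202×0.6010 = 0.338756
  M+4: 0.4695202×0.3990 + 0.3886899×0.6010 = 0.420941
  M+6: 0.3886899×0.3990 = 0.155087
Scale to base peak (0.420941) = 100: 20.24 : 80.48 : 100.00 : 36.84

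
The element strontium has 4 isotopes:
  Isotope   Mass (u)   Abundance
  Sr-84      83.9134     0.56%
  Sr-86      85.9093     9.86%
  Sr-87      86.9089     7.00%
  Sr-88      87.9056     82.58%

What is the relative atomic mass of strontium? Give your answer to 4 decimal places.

Weight each isotope mass by its fractional abundance: 0.0056 × 83.9134 + 0.0986 × 85.9093 + 0.0700 × 86.9089 + 0.8258 × 87.9056
= 0.46992 + 8.47066 + 6.08362 + 72.59244 = 87.61664 u

87.6166 u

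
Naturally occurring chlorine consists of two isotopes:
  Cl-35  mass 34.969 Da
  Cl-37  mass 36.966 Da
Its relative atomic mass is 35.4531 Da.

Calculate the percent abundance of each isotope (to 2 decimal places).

Writing the weighted mean with unknown fraction x of Cl-35:
34.969·x + 36.966·(1 − x) = 35.4531
(34.969 − 36.966)·x = 35.4531 − 36.966
x = -1.5129 / -1.997 = 0.75759 → 75.76% Cl-35, 24.24% Cl-37.

Cl-35: 75.76%, Cl-37: 24.24%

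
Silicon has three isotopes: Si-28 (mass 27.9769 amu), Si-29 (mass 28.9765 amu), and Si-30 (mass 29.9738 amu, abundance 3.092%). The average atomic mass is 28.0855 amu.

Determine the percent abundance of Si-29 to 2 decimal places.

Let x and y be the fractions of Si-28 and Si-29. Then x + y = 1 − 0.03092 = 0.96908 and 27.9769x + 28.9765y = 28.0855 − 0.03092×29.9738 = 27.158710104.
Substituting: 27.9769x + 28.9765(0.96908 − x) = 27.158710104
(27.9769 − 28.9765)x = -0.921836516  ⇒  x = 0.92221, y = 0.04687
Si-28: 92.22%, Si-29: 4.69%.

4.69%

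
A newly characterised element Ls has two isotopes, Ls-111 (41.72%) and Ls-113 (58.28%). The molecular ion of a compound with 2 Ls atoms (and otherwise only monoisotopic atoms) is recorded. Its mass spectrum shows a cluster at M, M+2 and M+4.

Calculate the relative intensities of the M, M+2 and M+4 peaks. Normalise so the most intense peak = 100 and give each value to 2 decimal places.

The 2 Ls atoms are independent, so intensities follow the terms of (0.4172 + 0.5828)^2.
P(M) = 0.4172^2 = 0.174056
P(M+2) = 2 × 0.4172^1 × 0.5828^1 = 0.486288
P(M+4) = 0.5828^2 = 0.339656
The M+2 peak is largest (0.486288); scaling to 100 gives 35.79 : 100.00 : 69.85.

35.79 : 100.00 : 69.85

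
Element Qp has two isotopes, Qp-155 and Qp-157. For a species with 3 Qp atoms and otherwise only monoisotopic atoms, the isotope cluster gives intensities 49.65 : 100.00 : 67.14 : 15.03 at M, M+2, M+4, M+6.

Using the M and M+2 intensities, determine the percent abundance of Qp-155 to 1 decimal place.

59.8%

Let p = fractional abundance of Qp-155. I(M+2)/I(M) = [C(3,1)·p^2·(1−p)] / p^3 = 3·(1−p)/p = 100.00/49.65 = 2.0141
(1−p)/p = 2.0141/3 = 0.6714  ⇒  p = 1/(1 + 0.6714) = 0.5983
Qp-155: 59.8%, Qp-157: 40.2%.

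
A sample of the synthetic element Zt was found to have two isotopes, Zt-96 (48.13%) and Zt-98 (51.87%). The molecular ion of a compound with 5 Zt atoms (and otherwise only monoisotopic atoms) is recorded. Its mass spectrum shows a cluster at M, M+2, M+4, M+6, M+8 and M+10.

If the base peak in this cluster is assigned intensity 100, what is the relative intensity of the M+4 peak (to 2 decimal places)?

92.79

(0.4813 + 0.5187)^5 gives M 0.0258, M+2 0.1392, M+4 0.3000, M+6 0.3233, M+8 0.1742, M+10 0.0375; the largest is M+6.
P(M+6) = C(5,3) × 0.4813^2 × 0.5187^3 = 10 × 0.23164969 × 0.13955607 = 0.323281 (base)
P(M+4) = C(5,2) × 0.4813^3 × 0.5187^2 = 10 × 0.111493 × 0.26904969 = 0.299972
Relative intensity = 0.299972 / 0.323281 × 100 = 92.79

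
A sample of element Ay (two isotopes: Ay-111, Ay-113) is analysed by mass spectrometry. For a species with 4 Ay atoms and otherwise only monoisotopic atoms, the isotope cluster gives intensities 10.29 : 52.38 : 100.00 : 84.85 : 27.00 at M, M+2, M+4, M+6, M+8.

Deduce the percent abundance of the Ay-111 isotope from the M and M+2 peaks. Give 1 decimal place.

44.0%

If p is the fraction of Ay that is Ay-111, then I(M+2)/I(M) = [C(4,1)·p^3·(1−p)] / p^4 = 4·(1−p)/p = 52.38/10.29 = 5.0904
(1−p)/p = 5.0904/4 = 1.2726  ⇒  p = 1/(1 + 1.2726) = 0.4400
Ay-111: 44.0%, Ay-113: 56.0%.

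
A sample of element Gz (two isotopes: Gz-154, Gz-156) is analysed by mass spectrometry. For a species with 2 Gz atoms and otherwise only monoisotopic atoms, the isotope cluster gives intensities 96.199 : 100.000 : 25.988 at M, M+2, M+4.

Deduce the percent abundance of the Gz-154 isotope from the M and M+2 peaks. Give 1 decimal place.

Write p for the Gz-154 fraction. I(M+2)/I(M) = [C(2,1)·p^1·(1−p)] / p^2 = 2·(1−p)/p = 100.000/96.199 = 1.0395
(1−p)/p = 1.0395/2 = 0.5198  ⇒  p = 1/(1 + 0.5198) = 0.6580
Gz-154: 65.8%, Gz-156: 34.2%.

65.8%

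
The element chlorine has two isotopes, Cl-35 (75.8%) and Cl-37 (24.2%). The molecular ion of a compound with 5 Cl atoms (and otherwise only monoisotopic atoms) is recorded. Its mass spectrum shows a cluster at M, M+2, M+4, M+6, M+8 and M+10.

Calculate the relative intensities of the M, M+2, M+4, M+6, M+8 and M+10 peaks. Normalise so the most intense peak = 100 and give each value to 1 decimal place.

62.6 : 100.0 : 63.9 : 20.4 : 3.3 : 0.2

Each Cl atom is independently Cl-35 (p = 0.758) or Cl-37 (q = 0.242); the cluster is the binomial expansion (p + q)^5.
P(M) = 0.758^5 = 0.250234
P(M+2) = 5 × 0.758^4 × 0.242^1 = 0.399450
P(M+4) = 10 × 0.758^3 × 0.242^2 = 0.255058
P(M+6) = 10 × 0.758^2 × 0.242^3 = 0.081430
P(M+8) = 5 × 0.758^1 × 0.242^4 = 0.012999
P(M+10) = 0.242^5 = 0.000830
The M+2 peak is largest (0.399450); scaling to 100 gives 62.6 : 100.0 : 63.9 : 20.4 : 3.3 : 0.2.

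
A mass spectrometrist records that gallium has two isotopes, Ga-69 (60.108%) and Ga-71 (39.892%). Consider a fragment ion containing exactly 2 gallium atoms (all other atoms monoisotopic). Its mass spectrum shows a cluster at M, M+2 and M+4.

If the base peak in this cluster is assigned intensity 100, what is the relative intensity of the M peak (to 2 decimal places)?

Term probabilities: M 0.3613, M+2 0.4796, M+4 0.1591. Base peak = M+2.
P(M+2) = C(2,1) × 0.60108^1 × 0.39892^1 = 2 × 0.60108 × 0.39892 = 0.479566 (base)
P(M) = C(2,0) × 0.60108^2 × 0.39892^0 = 1 × 0.36129717 × 1.0000 = 0.361297
Relative intensity = 0.361297 / 0.479566 × 100 = 75.34

75.34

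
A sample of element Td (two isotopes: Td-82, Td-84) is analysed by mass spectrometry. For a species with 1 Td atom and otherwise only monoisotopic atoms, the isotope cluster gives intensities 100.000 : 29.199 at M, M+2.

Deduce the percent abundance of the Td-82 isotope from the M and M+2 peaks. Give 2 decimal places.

If p is the fraction of Td that is Td-82, then I(M+2)/I(M) = [C(1,1)·p^0·(1−p)] / p^1 = 1·(1−p)/p = 29.199/100.000 = 0.2920
(1−p)/p = 0.2920/1 = 0.2920  ⇒  p = 1/(1 + 0.2920) = 0.7740
Td-82: 77.40%, Td-84: 22.60%.

77.40%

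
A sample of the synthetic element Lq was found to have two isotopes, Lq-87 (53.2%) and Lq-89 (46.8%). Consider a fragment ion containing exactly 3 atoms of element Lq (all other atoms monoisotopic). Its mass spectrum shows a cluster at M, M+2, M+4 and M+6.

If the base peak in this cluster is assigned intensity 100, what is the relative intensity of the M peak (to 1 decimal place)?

Term probabilities: M 0.1506, M+2 0.3974, M+4 0.3496, M+6 0.1025. Base peak = M+2.
P(M+2) = C(3,1) × 0.532^2 × 0.468^1 = 3 × 0.283024 × 0.4680 = 0.397366 (base)
P(M) = C(3,0) × 0.532^3 × 0.468^0 = 1 × 0.15056877 × 1.0000 = 0.150569
Relative intensity = 0.150569 / 0.397366 × 100 = 37.9

37.9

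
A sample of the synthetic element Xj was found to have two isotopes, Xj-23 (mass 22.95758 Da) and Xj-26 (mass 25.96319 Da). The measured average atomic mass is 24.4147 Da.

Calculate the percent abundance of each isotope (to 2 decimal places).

Writing the weighted mean with unknown fraction x of Xj-23:
22.95758·x + 25.96319·(1 − x) = 24.4147
(22.95758 − 25.96319)·x = 24.4147 − 25.96319
x = -1.54849 / -3.00561 = 0.51520 → 51.52% Xj-23, 48.48% Xj-26.

Xj-23: 51.52%, Xj-26: 48.48%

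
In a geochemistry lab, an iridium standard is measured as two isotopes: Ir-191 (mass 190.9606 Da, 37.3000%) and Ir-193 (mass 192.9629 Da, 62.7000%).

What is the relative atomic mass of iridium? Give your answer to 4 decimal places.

Weight each isotope mass by its fractional abundance: 0.373000 × 190.9606 + 0.627000 × 192.9629
= 71.22830 + 120.98774 = 192.21604 Da

192.2160 Da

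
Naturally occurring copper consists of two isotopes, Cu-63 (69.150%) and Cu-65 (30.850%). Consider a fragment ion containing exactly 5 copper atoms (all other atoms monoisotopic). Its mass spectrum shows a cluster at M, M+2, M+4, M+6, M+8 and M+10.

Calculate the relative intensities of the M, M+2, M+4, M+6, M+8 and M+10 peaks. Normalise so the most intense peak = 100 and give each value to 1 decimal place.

44.8 : 100.0 : 89.2 : 39.8 : 8.9 : 0.8

The 5 Cu atoms are independent, so intensities follow the terms of (0.69150 + 0.30850)^5.
P(M) = 0.69150^5 = 0.158111
P(M+2) = 5 × 0.69150^4 × 0.30850^1 = 0.352691
P(M+4) = 10 × 0.69150^3 × 0.30850^2 = 0.314693
P(M+6) = 10 × 0.69150^2 × 0.30850^3 = 0.140394
P(M+8) = 5 × 0.69150^1 × 0.30850^4 = 0.031317
P(M+10) = 0.30850^5 = 0.002794
The M+2 peak is largest (0.352691); scaling to 100 gives 44.8 : 100.0 : 89.2 : 39.8 : 8.9 : 0.8.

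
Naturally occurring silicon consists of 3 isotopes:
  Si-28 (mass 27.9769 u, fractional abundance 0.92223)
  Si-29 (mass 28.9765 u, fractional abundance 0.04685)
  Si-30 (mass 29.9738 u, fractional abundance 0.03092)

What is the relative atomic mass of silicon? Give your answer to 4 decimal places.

28.0855 u

Average mass = Σ (abundance × isotope mass) = 0.92223 × 27.9769 + 0.04685 × 28.9765 + 0.03092 × 29.9738
= 25.80114 + 1.35755 + 0.92679 = 28.08548 u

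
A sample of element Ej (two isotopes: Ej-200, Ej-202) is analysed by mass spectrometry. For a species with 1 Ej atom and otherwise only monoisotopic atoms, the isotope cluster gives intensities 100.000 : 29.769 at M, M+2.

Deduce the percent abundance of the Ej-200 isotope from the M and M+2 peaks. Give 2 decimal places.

77.06%

Write p for the Ej-200 fraction. I(M+2)/I(M) = [C(1,1)·p^0·(1−p)] / p^1 = 1·(1−p)/p = 29.769/100.000 = 0.2977
(1−p)/p = 0.2977/1 = 0.2977  ⇒  p = 1/(1 + 0.2977) = 0.7706
Ej-200: 77.06%, Ej-202: 22.94%.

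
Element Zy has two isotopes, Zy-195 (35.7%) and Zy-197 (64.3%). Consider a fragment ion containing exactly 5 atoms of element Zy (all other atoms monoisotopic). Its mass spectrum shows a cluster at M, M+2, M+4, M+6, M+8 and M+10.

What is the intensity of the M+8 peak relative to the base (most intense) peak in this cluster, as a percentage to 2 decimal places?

90.06%

(0.357 + 0.643)^5 gives M 0.0058, M+2 0.0522, M+4 0.1881, M+6 0.3388, M+8 0.3051, M+10 0.1099; the largest is M+6.
P(M+6) = C(5,3) × 0.357^2 × 0.643^3 = 10 × 0.127449 × 0.26584771 = 0.338820 (base)
P(M+8) = C(5,4) × 0.357^1 × 0.643^4 = 5 × 0.3570 × 0.17094008 = 0.305128
Relative intensity = 0.305128 / 0.338820 × 100 = 90.06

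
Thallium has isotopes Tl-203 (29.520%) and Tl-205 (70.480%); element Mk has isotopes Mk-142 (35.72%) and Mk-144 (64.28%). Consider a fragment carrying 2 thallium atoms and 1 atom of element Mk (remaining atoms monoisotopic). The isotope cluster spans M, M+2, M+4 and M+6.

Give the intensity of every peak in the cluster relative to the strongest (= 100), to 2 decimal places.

Thallium pattern (n=2): 0.08714304 : 0.41611392 : 0.49674304
Element Mk pattern (n=1): 0.3572 : 0.6428
Convolve the two distributions (both contribute in 2-u steps):
  M: 0.08714304×0.3572 = 0.031127
  M+2: 0.08714304×0.6428 + 0.41611392×0.3572 = 0.204651
  M+4: 0.41611392×0.6428 + 0.49674304×0.3572 = 0.444915
  M+6: 0.49674304×0.6428 = 0.319306
Scale to base peak (0.444915) = 100: 7.00 : 46.00 : 100.00 : 71.77

7.00 : 46.00 : 100.00 : 71.77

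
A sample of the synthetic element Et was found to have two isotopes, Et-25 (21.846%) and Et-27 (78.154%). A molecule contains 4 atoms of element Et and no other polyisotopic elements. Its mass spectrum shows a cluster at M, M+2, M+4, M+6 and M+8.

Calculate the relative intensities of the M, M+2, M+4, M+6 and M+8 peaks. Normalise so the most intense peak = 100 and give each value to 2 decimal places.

Expanding (0.21846 + 0.78154)^4:
P(M) = 0.21846^4 = 0.002278
P(M+2) = 4 × 0.21846^3 × 0.78154^1 = 0.032593
P(M+4) = 6 × 0.21846^2 × 0.78154^2 = 0.174903
P(M+6) = 4 × 0.21846^1 × 0.78154^3 = 0.417144
P(M+8) = 0.78154^4 = 0.373082
The M+6 peak is largest (0.417144); scaling to 100 gives 0.55 : 7.81 : 41.93 : 100.00 : 89.44.

0.55 : 7.81 : 41.93 : 100.00 : 89.44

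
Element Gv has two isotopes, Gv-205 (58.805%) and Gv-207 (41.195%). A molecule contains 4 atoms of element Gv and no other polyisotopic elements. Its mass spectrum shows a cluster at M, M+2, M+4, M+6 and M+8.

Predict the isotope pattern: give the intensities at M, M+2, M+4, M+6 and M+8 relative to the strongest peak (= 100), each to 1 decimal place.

Expanding (0.58805 + 0.41195)^4:
P(M) = 0.58805^4 = 0.119580
P(M+2) = 4 × 0.58805^3 × 0.41195^1 = 0.335079
P(M+4) = 6 × 0.58805^2 × 0.41195^2 = 0.352102
P(M+6) = 4 × 0.58805^1 × 0.41195^3 = 0.164440
P(M+8) = 0.41195^4 = 0.028799
The M+4 peak is largest (0.352102); scaling to 100 gives 34.0 : 95.2 : 100.0 : 46.7 : 8.2.

34.0 : 95.2 : 100.0 : 46.7 : 8.2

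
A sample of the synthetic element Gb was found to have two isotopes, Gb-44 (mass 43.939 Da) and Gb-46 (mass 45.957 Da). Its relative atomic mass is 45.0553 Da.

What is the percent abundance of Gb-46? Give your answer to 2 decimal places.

55.32%

Writing the weighted mean with unknown fraction x of Gb-44:
43.939·x + 45.957·(1 − x) = 45.0553
(43.939 − 45.957)·x = 45.0553 − 45.957
x = -0.9017 / -2.018 = 0.44683 → 44.68% Gb-44, 55.32% Gb-46.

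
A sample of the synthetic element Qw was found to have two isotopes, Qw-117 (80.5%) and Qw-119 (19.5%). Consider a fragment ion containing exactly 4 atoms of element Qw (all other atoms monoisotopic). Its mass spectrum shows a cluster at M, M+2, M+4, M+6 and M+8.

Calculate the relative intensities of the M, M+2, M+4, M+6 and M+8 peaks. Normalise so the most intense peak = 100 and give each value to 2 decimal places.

100.00 : 96.89 : 35.21 : 5.69 : 0.34

The 4 Qw atoms are independent, so intensities follow the terms of (0.805 + 0.195)^4.
P(M) = 0.805^4 = 0.419936
P(M+2) = 4 × 0.805^3 × 0.195^1 = 0.406895
P(M+4) = 6 × 0.805^2 × 0.195^2 = 0.147847
P(M+6) = 4 × 0.805^1 × 0.195^3 = 0.023876
P(M+8) = 0.195^4 = 0.001446
The M peak is largest (0.419936); scaling to 100 gives 100.00 : 96.89 : 35.21 : 5.69 : 0.34.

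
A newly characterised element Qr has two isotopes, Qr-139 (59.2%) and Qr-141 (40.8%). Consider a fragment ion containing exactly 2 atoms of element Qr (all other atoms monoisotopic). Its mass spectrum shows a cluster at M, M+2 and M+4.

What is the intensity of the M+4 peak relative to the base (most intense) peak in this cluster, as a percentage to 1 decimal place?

34.5%

Term probabilities: M 0.3505, M+2 0.4831, M+4 0.1665. Base peak = M+2.
P(M+2) = C(2,1) × 0.592^1 × 0.408^1 = 2 × 0.5920 × 0.4080 = 0.483072 (base)
P(M+4) = C(2,2) × 0.592^0 × 0.408^2 = 1 × 1.0000 × 0.166464 = 0.166464
Relative intensity = 0.166464 / 0.483072 × 100 = 34.5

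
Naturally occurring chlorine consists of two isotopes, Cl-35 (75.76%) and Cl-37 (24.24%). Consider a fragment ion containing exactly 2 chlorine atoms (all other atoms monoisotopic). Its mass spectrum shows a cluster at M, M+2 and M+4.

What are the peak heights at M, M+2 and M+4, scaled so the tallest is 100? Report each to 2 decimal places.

100.00 : 63.99 : 10.24

Each Cl atom is independently Cl-35 (p = 0.7576) or Cl-37 (q = 0.2424); the cluster is the binomial expansion (p + q)^2.
P(M) = 0.7576^2 = 0.573958
P(M+2) = 2 × 0.7576^1 × 0.2424^1 = 0.367284
P(M+4) = 0.2424^2 = 0.058758
The M peak is largest (0.573958); scaling to 100 gives 100.00 : 63.99 : 10.24.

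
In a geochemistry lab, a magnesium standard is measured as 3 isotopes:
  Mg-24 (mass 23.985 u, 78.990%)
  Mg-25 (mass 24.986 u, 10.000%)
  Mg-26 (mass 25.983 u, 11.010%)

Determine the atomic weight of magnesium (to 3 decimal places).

24.305 u

The abundance-weighted mean is 0.78990 × 23.985 + 0.10000 × 24.986 + 0.11010 × 25.983
= 18.9458 + 2.4986 + 2.8607 = 24.3051 u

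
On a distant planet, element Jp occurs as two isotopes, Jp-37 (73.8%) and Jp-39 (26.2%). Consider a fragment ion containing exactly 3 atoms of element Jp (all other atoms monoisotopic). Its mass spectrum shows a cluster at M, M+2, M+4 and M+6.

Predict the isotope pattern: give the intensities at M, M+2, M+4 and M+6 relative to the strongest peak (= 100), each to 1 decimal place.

93.9 : 100.0 : 35.5 : 4.2

Expanding (0.738 + 0.262)^3:
P(M) = 0.738^3 = 0.401947
P(M+2) = 3 × 0.738^2 × 0.262^1 = 0.428090
P(M+4) = 3 × 0.738^1 × 0.262^2 = 0.151978
P(M+6) = 0.262^3 = 0.017985
The M+2 peak is largest (0.428090); scaling to 100 gives 93.9 : 100.0 : 35.5 : 4.2.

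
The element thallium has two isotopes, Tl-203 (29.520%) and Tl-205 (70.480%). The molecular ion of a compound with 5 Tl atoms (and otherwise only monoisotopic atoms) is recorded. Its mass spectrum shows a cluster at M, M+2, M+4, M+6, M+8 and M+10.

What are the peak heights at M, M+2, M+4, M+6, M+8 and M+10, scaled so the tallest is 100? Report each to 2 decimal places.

0.62 : 7.35 : 35.09 : 83.77 : 100.00 : 47.75

Expanding (0.29520 + 0.70480)^5:
P(M) = 0.29520^5 = 0.002242
P(M+2) = 5 × 0.29520^4 × 0.70480^1 = 0.026761
P(M+4) = 10 × 0.29520^3 × 0.70480^2 = 0.127785
P(M+6) = 10 × 0.29520^2 × 0.70480^3 = 0.305092
P(M+8) = 5 × 0.29520^1 × 0.70480^4 = 0.364208
P(M+10) = 0.70480^5 = 0.173912
The M+8 peak is largest (0.364208); scaling to 100 gives 0.62 : 7.35 : 35.09 : 83.77 : 100.00 : 47.75.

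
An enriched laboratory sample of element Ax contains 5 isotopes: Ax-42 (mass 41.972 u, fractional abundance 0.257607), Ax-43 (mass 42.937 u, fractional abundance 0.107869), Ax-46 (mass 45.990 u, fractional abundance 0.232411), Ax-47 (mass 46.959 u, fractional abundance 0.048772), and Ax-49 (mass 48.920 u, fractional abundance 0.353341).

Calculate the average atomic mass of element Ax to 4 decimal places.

The abundance-weighted mean is 0.257607 × 41.972 + 0.107869 × 42.937 + 0.232411 × 45.990 + 0.048772 × 46.959 + 0.353341 × 48.920
= 10.81228 + 4.63157 + 10.68858 + 2.29028 + 17.28544 = 45.70815 u

45.7082 u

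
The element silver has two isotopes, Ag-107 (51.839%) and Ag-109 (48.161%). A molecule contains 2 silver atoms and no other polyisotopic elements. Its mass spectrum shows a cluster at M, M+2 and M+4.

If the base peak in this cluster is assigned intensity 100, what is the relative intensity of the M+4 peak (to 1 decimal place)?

46.5

Binomial terms of (0.51839 + 0.48161)^2: M 0.2687, M+2 0.4993, M+4 0.2319 → M+2 is the base peak.
P(M+2) = C(2,1) × 0.51839^1 × 0.48161^1 = 2 × 0.51839 × 0.48161 = 0.499324 (base)
P(M+4) = C(2,2) × 0.51839^0 × 0.48161^2 = 1 × 1.0000 × 0.23194819 = 0.231948
Relative intensity = 0.231948 / 0.499324 × 100 = 46.5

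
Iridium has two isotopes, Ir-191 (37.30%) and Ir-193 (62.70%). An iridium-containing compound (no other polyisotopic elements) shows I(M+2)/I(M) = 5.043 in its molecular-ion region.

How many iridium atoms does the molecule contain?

3

With n Ir atoms, P(M+2)/P(M) = C(n,1)·p^(n−1)q / p^n = n·q/p = n · 0.6270/0.3730.
n = 5.043 × 0.3730/0.6270 = 3.00 ≈ 3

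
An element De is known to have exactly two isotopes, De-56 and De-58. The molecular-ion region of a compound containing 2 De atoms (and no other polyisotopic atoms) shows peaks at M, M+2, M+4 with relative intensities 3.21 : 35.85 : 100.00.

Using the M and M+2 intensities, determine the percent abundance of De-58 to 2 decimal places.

Write p for the De-56 fraction. I(M+2)/I(M) = [C(2,1)·p^1·(1−p)] / p^2 = 2·(1−p)/p = 35.85/3.21 = 11.1682
(1−p)/p = 11.1682/2 = 5.5841  ⇒  p = 1/(1 + 5.5841) = 0.1519
De-56: 15.19%, De-58: 84.81%.

84.81%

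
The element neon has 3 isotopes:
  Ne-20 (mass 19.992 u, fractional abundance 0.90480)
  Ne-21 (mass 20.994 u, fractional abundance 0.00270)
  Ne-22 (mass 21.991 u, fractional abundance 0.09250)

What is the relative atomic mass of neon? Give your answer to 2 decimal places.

Average mass = Σ (abundance × isotope mass) = 0.90480 × 19.992 + 0.00270 × 20.994 + 0.09250 × 21.991
= 18.0888 + 0.0567 + 2.0342 = 20.1797 u

20.18 u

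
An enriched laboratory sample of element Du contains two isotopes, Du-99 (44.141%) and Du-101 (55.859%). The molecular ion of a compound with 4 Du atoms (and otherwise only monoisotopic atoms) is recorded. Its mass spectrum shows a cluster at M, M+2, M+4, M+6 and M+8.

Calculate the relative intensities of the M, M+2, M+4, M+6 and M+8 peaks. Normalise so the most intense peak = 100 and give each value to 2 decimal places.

10.41 : 52.68 : 100.00 : 84.36 : 26.69

The 4 Du atoms are independent, so intensities follow the terms of (0.44141 + 0.55859)^4.
P(M) = 0.44141^4 = 0.037964
P(M+2) = 4 × 0.44141^3 × 0.55859^1 = 0.192167
P(M+4) = 6 × 0.44141^2 × 0.55859^2 = 0.364772
P(M+6) = 4 × 0.44141^1 × 0.55859^3 = 0.307738
P(M+8) = 0.55859^4 = 0.097358
The M+4 peak is largest (0.364772); scaling to 100 gives 10.41 : 52.68 : 100.00 : 84.36 : 26.69.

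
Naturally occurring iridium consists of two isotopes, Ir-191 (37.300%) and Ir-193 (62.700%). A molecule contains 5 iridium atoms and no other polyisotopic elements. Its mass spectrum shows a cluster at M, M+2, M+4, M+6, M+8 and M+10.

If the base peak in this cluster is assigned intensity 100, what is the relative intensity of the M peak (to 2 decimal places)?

2.11

Binomial terms of (0.37300 + 0.62700)^5: M 0.0072, M+2 0.0607, M+4 0.2040, M+6 0.3429, M+8 0.2882, M+10 0.0969 → M+6 is the base peak.
P(M+6) = C(5,3) × 0.37300^2 × 0.62700^3 = 10 × 0.139129 × 0.24649188 = 0.342942 (base)
P(M) = C(5,0) × 0.37300^5 × 0.62700^0 = 1 × 0.00722012 × 1.0000 = 0.007220
Relative intensity = 0.007220 / 0.342942 × 100 = 2.11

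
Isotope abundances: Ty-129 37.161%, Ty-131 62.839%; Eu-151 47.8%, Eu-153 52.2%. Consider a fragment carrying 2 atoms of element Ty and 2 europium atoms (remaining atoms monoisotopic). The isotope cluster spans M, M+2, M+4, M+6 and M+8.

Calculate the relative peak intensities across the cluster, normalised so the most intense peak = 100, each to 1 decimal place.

Element Ty pattern (n=2): 0.13809399 : 0.46703202 : 0.39487399
Europium pattern (n=2): 0.228484 : 0.499032 : 0.272484
Convolve the two distributions (both contribute in 2-u steps):
  M: 0.13809399×0.228484 = 0.031552
  M+2: 0.13809399×0.499032 + 0.46703202×0.228484 = 0.175623
  M+4: 0.13809399×0.272484 + 0.46703202×0.499032 + 0.39487399×0.228484 = 0.360915
  M+6: 0.46703202×0.272484 + 0.39487399×0.499032 = 0.324314
  M+8: 0.39487399×0.272484 = 0.107597
Scale to base peak (0.360915) = 100: 8.7 : 48.7 : 100.0 : 89.9 : 29.8

8.7 : 48.7 : 100.0 : 89.9 : 29.8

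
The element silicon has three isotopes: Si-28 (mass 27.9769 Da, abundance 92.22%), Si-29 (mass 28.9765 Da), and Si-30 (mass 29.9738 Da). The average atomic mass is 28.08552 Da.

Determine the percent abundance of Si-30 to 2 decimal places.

3.09%

The remaining 7.78% is split between Si-29 (fraction x) and Si-30 (fraction 0.0778 − x).
Substituting: 28.9765x + 29.9738(0.0778 − x) = 2.28522282
(28.9765 − 29.9738)x = -0.04673882  ⇒  x = 0.04687, y = 0.03093
Si-29: 4.69%, Si-30: 3.09%.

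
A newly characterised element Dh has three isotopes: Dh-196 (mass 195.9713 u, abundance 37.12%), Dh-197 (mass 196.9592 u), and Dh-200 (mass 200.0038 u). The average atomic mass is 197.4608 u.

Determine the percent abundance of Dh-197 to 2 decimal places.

34.36%

The remaining 62.88% is split between Dh-197 (fraction x) and Dh-200 (fraction 0.6288 − x).
Substituting: 196.9592x + 200.0038(0.6288 − x) = 124.71625344
(196.9592 − 200.0038)x = -1.046136  ⇒  x = 0.34360, y = 0.28520
Dh-197: 34.36%, Dh-200: 28.52%.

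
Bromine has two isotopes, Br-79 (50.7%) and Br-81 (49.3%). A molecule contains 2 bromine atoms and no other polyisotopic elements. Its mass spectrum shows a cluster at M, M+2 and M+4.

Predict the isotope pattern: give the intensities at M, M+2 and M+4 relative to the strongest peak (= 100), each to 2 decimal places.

Expanding (0.507 + 0.493)^2:
P(M) = 0.507^2 = 0.257049
P(M+2) = 2 × 0.507^1 × 0.493^1 = 0.499902
P(M+4) = 0.493^2 = 0.243049
The M+2 peak is largest (0.499902); scaling to 100 gives 51.42 : 100.00 : 48.62.

51.42 : 100.00 : 48.62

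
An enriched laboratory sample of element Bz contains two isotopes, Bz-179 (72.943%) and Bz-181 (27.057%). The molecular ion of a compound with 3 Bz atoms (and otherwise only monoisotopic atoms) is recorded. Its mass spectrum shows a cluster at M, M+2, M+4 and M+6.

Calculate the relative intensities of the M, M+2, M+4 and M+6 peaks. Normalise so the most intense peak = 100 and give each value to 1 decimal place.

89.9 : 100.0 : 37.1 : 4.6

The 3 Bz atoms are independent, so intensities follow the terms of (0.72943 + 0.27057)^3.
P(M) = 0.72943^3 = 0.388106
P(M+2) = 3 × 0.72943^2 × 0.27057^1 = 0.431885
P(M+4) = 3 × 0.72943^1 × 0.27057^2 = 0.160201
P(M+6) = 0.27057^3 = 0.019808
The M+2 peak is largest (0.431885); scaling to 100 gives 89.9 : 100.0 : 37.1 : 4.6.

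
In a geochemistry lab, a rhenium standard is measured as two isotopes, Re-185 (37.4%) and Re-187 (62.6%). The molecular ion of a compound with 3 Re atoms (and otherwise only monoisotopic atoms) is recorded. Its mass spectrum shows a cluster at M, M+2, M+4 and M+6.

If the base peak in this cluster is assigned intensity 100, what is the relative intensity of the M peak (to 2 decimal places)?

(0.374 + 0.626)^3 gives M 0.0523, M+2 0.2627, M+4 0.4397, M+6 0.2453; the largest is M+4.
P(M+4) = C(3,2) × 0.374^1 × 0.626^2 = 3 × 0.3740 × 0.391876 = 0.439685 (base)
P(M) = C(3,0) × 0.374^3 × 0.626^0 = 1 × 0.05231362 × 1.0000 = 0.052314
Relative intensity = 0.052314 / 0.439685 × 100 = 11.90

11.90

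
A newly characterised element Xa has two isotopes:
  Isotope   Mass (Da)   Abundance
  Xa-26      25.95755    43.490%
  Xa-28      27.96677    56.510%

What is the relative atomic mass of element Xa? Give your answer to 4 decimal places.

Weight each isotope mass by its fractional abundance: 0.43490 × 25.95755 + 0.56510 × 27.96677
= 11.288938 + 15.804022 = 27.092960 Da

27.0930 Da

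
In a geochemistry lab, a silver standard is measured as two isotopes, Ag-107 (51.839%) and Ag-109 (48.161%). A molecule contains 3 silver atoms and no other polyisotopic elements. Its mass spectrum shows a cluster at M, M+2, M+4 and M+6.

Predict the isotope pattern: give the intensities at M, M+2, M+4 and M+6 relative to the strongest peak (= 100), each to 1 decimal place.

35.9 : 100.0 : 92.9 : 28.8

The 3 Ag atoms are independent, so intensities follow the terms of (0.51839 + 0.48161)^3.
P(M) = 0.51839^3 = 0.139306
P(M+2) = 3 × 0.51839^2 × 0.48161^1 = 0.388267
P(M+4) = 3 × 0.51839^1 × 0.48161^2 = 0.360719
P(M+6) = 0.48161^3 = 0.111709
The M+2 peak is largest (0.388267); scaling to 100 gives 35.9 : 100.0 : 92.9 : 28.8.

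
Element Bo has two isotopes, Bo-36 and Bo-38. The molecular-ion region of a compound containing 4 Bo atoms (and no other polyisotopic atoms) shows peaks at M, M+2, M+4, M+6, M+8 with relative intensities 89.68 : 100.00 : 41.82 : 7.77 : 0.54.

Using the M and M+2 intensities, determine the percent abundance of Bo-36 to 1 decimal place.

78.2%

Let p = fractional abundance of Bo-36. I(M+2)/I(M) = [C(4,1)·p^3·(1−p)] / p^4 = 4·(1−p)/p = 100.00/89.68 = 1.1151
(1−p)/p = 1.1151/4 = 0.2788  ⇒  p = 1/(1 + 0.2788) = 0.7820
Bo-36: 78.2%, Bo-38: 21.8%.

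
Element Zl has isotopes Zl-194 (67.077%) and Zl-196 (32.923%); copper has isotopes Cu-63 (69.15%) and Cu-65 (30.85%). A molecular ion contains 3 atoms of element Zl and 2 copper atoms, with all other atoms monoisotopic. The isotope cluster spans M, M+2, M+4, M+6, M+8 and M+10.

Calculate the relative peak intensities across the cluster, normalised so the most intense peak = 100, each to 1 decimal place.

42.3 : 100.0 : 94.5 : 44.7 : 10.5 : 1.0

Element Zl pattern (n=3): 0.30180115 : 0.44439373 : 0.2181191 : 0.03568603
Copper pattern (n=2): 0.47817225 : 0.4266555 : 0.09517225
Convolve the two distributions (both contribute in 2-u steps):
  M: 0.30180115×0.47817225 = 0.144313
  M+2: 0.30180115×0.4266555 + 0.44439373×0.47817225 = 0.341262
  M+4: 0.30180115×0.09517225 + 0.44439373×0.4266555 + 0.2181191×0.47817225 = 0.322625
  M+6: 0.44439373×0.09517225 + 0.2181191×0.4266555 + 0.03568603×0.47817225 = 0.152420
  M+8: 0.2181191×0.09517225 + 0.03568603×0.4266555 = 0.035985
  M+10: 0.03568603×0.09517225 = 0.003396
Scale to base peak (0.341262) = 100: 42.3 : 100.0 : 94.5 : 44.7 : 10.5 : 1.0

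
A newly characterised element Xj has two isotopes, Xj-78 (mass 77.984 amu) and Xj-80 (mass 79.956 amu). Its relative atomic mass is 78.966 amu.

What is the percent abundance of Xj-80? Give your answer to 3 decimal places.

49.797%

Writing the weighted mean with unknown fraction x of Xj-78:
77.984·x + 79.956·(1 − x) = 78.966
(77.984 − 79.956)·x = 78.966 − 79.956
x = -0.990 / -1.972 = 0.50203 → 50.203% Xj-78, 49.797% Xj-80.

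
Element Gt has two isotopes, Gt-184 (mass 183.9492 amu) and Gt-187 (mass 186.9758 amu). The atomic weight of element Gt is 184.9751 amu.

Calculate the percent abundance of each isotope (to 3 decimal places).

Let x be the fractional abundance of Gt-184; then Gt-187 has abundance 1 − x.
183.9492·x + 186.9758·(1 − x) = 184.9751
(183.9492 − 186.9758)·x = 184.9751 − 186.9758
x = -2.0007 / -3.0266 = 0.66104 → 66.104% Gt-184, 33.896% Gt-187.

Gt-184: 66.104%, Gt-187: 33.896%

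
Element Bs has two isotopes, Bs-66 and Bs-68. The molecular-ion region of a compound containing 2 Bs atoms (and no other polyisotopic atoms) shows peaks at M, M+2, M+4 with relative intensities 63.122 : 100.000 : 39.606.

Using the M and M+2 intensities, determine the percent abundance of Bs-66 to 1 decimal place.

55.8%

Let p = fractional abundance of Bs-66. I(M+2)/I(M) = [C(2,1)·p^1·(1−p)] / p^2 = 2·(1−p)/p = 100.000/63.122 = 1.5842
(1−p)/p = 1.5842/2 = 0.7921  ⇒  p = 1/(1 + 0.7921) = 0.5580
Bs-66: 55.8%, Bs-68: 44.2%.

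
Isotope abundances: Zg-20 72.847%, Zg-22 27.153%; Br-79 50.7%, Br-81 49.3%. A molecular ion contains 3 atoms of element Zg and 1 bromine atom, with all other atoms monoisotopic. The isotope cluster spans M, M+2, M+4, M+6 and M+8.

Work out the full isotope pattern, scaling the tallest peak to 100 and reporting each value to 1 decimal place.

47.8 : 100.0 : 71.9 : 21.9 : 2.4

Element Zg pattern (n=3): 0.38657611 : 0.43227729 : 0.16112709 : 0.02001951
Bromine pattern (n=1): 0.5070 : 0.4930
Convolve the two distributions (both contribute in 2-u steps):
  M: 0.38657611×0.5070 = 0.195994
  M+2: 0.38657611×0.4930 + 0.43227729×0.5070 = 0.409747
  M+4: 0.43227729×0.4930 + 0.16112709×0.5070 = 0.294804
  M+6: 0.16112709×0.4930 + 0.02001951×0.5070 = 0.089586
  M+8: 0.02001951×0.4930 = 0.009870
Scale to base peak (0.409747) = 100: 47.8 : 100.0 : 71.9 : 21.9 : 2.4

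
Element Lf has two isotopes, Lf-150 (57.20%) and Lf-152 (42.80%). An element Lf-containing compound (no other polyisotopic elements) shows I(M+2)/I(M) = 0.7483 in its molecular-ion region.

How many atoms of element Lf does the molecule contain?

1

For n independent Lf atoms, I(M+2)/I(M) = n · (abundance Lf-152) / (abundance Lf-150) = n · 0.4280/0.5720.
n = 0.7483 × 0.5720/0.4280 = 1.00 ≈ 1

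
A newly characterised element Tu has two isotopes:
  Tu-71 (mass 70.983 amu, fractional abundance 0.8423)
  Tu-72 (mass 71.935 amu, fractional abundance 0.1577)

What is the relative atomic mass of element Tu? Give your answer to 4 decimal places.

71.1331 amu

Average mass = Σ (abundance × isotope mass) = 0.8423 × 70.983 + 0.1577 × 71.935
= 59.78898 + 11.34415 = 71.13313 amu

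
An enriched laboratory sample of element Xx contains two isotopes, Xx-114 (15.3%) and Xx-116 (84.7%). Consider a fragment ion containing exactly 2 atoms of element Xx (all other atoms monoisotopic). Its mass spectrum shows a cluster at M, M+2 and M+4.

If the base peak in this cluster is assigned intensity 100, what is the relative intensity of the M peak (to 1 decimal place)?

Binomial terms of (0.153 + 0.847)^2: M 0.0234, M+2 0.2592, M+4 0.7174 → M+4 is the base peak.
P(M+4) = C(2,2) × 0.153^0 × 0.847^2 = 1 × 1.0000 × 0.717409 = 0.717409 (base)
P(M) = C(2,0) × 0.153^2 × 0.847^0 = 1 × 0.023409 × 1.0000 = 0.023409
Relative intensity = 0.023409 / 0.717409 × 100 = 3.3

3.3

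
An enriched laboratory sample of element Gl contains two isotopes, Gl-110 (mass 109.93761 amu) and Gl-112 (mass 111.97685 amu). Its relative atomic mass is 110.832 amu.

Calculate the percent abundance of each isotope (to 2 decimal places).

Gl-110: 56.14%, Gl-112: 43.86%

Let x be the fractional abundance of Gl-110; then Gl-112 has abundance 1 − x.
109.93761·x + 111.97685·(1 − x) = 110.832
(109.93761 − 111.97685)·x = 110.832 − 111.97685
x = -1.14485 / -2.03924 = 0.56141 → 56.14% Gl-110, 43.86% Gl-112.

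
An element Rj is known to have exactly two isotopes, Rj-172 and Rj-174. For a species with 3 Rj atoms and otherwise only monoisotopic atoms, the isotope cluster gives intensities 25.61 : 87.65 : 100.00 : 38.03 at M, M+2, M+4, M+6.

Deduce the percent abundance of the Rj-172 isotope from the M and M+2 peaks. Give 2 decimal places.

46.71%

Let p = fractional abundance of Rj-172. I(M+2)/I(M) = [C(3,1)·p^2·(1−p)] / p^3 = 3·(1−p)/p = 87.65/25.61 = 3.4225
(1−p)/p = 3.4225/3 = 1.1408  ⇒  p = 1/(1 + 1.1408) = 0.4671
Rj-172: 46.71%, Rj-174: 53.29%.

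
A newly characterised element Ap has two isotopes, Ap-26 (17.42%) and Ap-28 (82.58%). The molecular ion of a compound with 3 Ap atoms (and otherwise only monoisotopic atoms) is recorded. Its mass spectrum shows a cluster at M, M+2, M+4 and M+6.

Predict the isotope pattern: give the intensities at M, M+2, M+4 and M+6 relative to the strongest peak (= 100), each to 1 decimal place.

The 3 Ap atoms are independent, so intensities follow the terms of (0.1742 + 0.8258)^3.
P(M) = 0.1742^3 = 0.005286
P(M+2) = 3 × 0.1742^2 × 0.8258^1 = 0.075178
P(M+4) = 3 × 0.1742^1 × 0.8258^2 = 0.356385
P(M+6) = 0.8258^3 = 0.563151
The M+6 peak is largest (0.563151); scaling to 100 gives 0.9 : 13.3 : 63.3 : 100.0.

0.9 : 13.3 : 63.3 : 100.0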